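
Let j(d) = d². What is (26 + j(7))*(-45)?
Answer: -3375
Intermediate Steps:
(26 + j(7))*(-45) = (26 + 7²)*(-45) = (26 + 49)*(-45) = 75*(-45) = -3375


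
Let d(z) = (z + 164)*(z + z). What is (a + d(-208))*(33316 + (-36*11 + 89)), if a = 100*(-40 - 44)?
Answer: 326921136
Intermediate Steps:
a = -8400 (a = 100*(-84) = -8400)
d(z) = 2*z*(164 + z) (d(z) = (164 + z)*(2*z) = 2*z*(164 + z))
(a + d(-208))*(33316 + (-36*11 + 89)) = (-8400 + 2*(-208)*(164 - 208))*(33316 + (-36*11 + 89)) = (-8400 + 2*(-208)*(-44))*(33316 + (-396 + 89)) = (-8400 + 18304)*(33316 - 307) = 9904*33009 = 326921136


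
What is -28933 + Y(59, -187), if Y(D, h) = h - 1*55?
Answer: -29175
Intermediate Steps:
Y(D, h) = -55 + h (Y(D, h) = h - 55 = -55 + h)
-28933 + Y(59, -187) = -28933 + (-55 - 187) = -28933 - 242 = -29175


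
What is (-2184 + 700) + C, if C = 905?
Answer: -579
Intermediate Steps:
(-2184 + 700) + C = (-2184 + 700) + 905 = -1484 + 905 = -579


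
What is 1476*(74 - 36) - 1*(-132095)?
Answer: 188183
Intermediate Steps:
1476*(74 - 36) - 1*(-132095) = 1476*38 + 132095 = 56088 + 132095 = 188183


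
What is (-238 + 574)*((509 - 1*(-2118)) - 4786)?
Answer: -725424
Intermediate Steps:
(-238 + 574)*((509 - 1*(-2118)) - 4786) = 336*((509 + 2118) - 4786) = 336*(2627 - 4786) = 336*(-2159) = -725424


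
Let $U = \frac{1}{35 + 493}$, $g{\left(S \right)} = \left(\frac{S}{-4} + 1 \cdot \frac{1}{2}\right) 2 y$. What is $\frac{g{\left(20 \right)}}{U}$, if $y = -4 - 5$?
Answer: $42768$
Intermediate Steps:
$y = -9$ ($y = -4 - 5 = -9$)
$g{\left(S \right)} = -9 + \frac{9 S}{2}$ ($g{\left(S \right)} = \left(\frac{S}{-4} + 1 \cdot \frac{1}{2}\right) 2 \left(-9\right) = \left(S \left(- \frac{1}{4}\right) + 1 \cdot \frac{1}{2}\right) 2 \left(-9\right) = \left(- \frac{S}{4} + \frac{1}{2}\right) 2 \left(-9\right) = \left(\frac{1}{2} - \frac{S}{4}\right) 2 \left(-9\right) = \left(1 - \frac{S}{2}\right) \left(-9\right) = -9 + \frac{9 S}{2}$)
$U = \frac{1}{528} \approx 0.0018939$
$\frac{g{\left(20 \right)}}{U} = \left(-9 + \frac{9}{2} \cdot 20\right) \frac{1}{\frac{1}{528}} = \left(-9 + 90\right) 528 = 81 \cdot 528 = 42768$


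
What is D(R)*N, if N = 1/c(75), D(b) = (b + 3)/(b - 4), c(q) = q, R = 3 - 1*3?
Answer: -1/100 ≈ -0.010000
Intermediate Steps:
R = 0 (R = 3 - 3 = 0)
D(b) = (3 + b)/(-4 + b)
N = 1/75 ≈ 0.013333
D(R)*N = ((3 + 0)/(-4 + 0))*(1/75) = (3/(-4))*(1/75) = -1/4*3*(1/75) = -3/4*1/75 = -1/100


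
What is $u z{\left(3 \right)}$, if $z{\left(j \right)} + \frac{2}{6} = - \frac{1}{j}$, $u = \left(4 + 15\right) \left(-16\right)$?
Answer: $\frac{608}{3} \approx 202.67$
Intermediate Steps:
$u = -304$ ($u = 19 \left(-16\right) = -304$)
$z{\left(j \right)} = - \frac{1}{3} - \frac{1}{j}$
$u z{\left(3 \right)} = - 304 \frac{-3 - 3}{3 \cdot 3} = - 304 \cdot \frac{1}{3} \cdot \frac{1}{3} \left(-3 - 3\right) = - 304 \cdot \frac{1}{3} \cdot \frac{1}{3} \left(-6\right) = \left(-304\right) \left(- \frac{2}{3}\right) = \frac{608}{3}$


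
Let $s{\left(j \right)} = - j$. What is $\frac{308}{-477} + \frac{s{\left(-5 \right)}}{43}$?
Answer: $- \frac{10859}{20511} \approx -0.52942$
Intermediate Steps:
$\frac{308}{-477} + \frac{s{\left(-5 \right)}}{43} = \frac{308}{-477} + \frac{\left(-1\right) \left(-5\right)}{43} = 308 \left(- \frac{1}{477}\right) + 5 \cdot \frac{1}{43} = - \frac{308}{477} + \frac{5}{43} = - \frac{10859}{20511}$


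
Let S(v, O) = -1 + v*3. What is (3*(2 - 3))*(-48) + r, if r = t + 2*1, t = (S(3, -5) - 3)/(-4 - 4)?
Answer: 1163/8 ≈ 145.38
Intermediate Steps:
S(v, O) = -1 + 3*v
t = -5/8 (t = ((-1 + 3*3) - 3)/(-4 - 4) = ((-1 + 9) - 3)/(-8) = (8 - 3)*(-1/8) = 5*(-1/8) = -5/8 ≈ -0.62500)
r = 11/8 (r = -5/8 + 2*1 = -5/8 + 2 = 11/8 ≈ 1.3750)
(3*(2 - 3))*(-48) + r = (3*(2 - 3))*(-48) + 11/8 = (3*(-1))*(-48) + 11/8 = -3*(-48) + 11/8 = 144 + 11/8 = 1163/8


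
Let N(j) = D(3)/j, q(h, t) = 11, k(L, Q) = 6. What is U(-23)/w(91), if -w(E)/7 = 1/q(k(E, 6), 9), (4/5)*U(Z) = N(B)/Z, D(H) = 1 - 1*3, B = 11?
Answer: -5/322 ≈ -0.015528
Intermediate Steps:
D(H) = -2 (D(H) = 1 - 3 = -2)
N(j) = -2/j
U(Z) = -5/(22*Z) (U(Z) = 5*((-2/11)/Z)/4 = 5*((-2*1/11)/Z)/4 = 5*(-2/(11*Z))/4 = -5/(22*Z))
w(E) = -7/11
U(-23)/w(91) = (-5/22/(-23))/(-7/11) = -5/22*(-1/23)*(-11/7) = (5/506)*(-11/7) = -5/322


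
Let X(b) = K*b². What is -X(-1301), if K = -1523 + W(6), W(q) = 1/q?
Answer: 15465295337/6 ≈ 2.5775e+9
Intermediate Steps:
K = -9137/6 (K = -1523 + 1/6 = -1523 + ⅙ = -9137/6 ≈ -1522.8)
X(b) = -9137*b²/6
-X(-1301) = -(-9137)*(-1301)²/6 = -(-9137)*1692601/6 = -1*(-15465295337/6) = 15465295337/6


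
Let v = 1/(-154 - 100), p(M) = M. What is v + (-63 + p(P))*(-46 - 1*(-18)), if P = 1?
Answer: 440943/254 ≈ 1736.0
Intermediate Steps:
v = -1/254 (v = 1/(-254) = -1/254 ≈ -0.0039370)
v + (-63 + p(P))*(-46 - 1*(-18)) = -1/254 + (-63 + 1)*(-46 - 1*(-18)) = -1/254 - 62*(-46 + 18) = -1/254 - 62*(-28) = -1/254 + 1736 = 440943/254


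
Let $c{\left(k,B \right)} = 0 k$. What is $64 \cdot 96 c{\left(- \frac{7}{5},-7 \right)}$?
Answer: $0$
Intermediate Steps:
$c{\left(k,B \right)} = 0$
$64 \cdot 96 c{\left(- \frac{7}{5},-7 \right)} = 64 \cdot 96 \cdot 0 = 6144 \cdot 0 = 0$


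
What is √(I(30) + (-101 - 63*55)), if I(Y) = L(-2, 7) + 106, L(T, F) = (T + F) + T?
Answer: I*√3457 ≈ 58.796*I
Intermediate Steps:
L(T, F) = F + 2*T (L(T, F) = (F + T) + T = F + 2*T)
I(Y) = 109 (I(Y) = (7 + 2*(-2)) + 106 = (7 - 4) + 106 = 3 + 106 = 109)
√(I(30) + (-101 - 63*55)) = √(109 + (-101 - 63*55)) = √(109 + (-101 - 3465)) = √(109 - 3566) = √(-3457) = I*√3457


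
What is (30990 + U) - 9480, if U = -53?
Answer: 21457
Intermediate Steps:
(30990 + U) - 9480 = (30990 - 53) - 9480 = 30937 - 9480 = 21457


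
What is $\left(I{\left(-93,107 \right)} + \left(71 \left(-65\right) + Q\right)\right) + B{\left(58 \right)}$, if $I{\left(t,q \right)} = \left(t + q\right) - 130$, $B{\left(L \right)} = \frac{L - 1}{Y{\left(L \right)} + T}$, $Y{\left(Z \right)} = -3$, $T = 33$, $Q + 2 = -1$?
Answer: $- \frac{47321}{10} \approx -4732.1$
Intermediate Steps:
$Q = -3$ ($Q = -2 - 1 = -3$)
$B{\left(L \right)} = - \frac{1}{30} + \frac{L}{30}$ ($B{\left(L \right)} = \frac{L - 1}{-3 + 33} = \frac{-1 + L}{30} = \left(-1 + L\right) \frac{1}{30} = - \frac{1}{30} + \frac{L}{30}$)
$I{\left(t,q \right)} = -130 + q + t$ ($I{\left(t,q \right)} = \left(q + t\right) - 130 = -130 + q + t$)
$\left(I{\left(-93,107 \right)} + \left(71 \left(-65\right) + Q\right)\right) + B{\left(58 \right)} = \left(\left(-130 + 107 - 93\right) + \left(71 \left(-65\right) - 3\right)\right) + \left(- \frac{1}{30} + \frac{1}{30} \cdot 58\right) = \left(-116 - 4618\right) + \left(- \frac{1}{30} + \frac{29}{15}\right) = \left(-116 - 4618\right) + \frac{19}{10} = -4734 + \frac{19}{10} = - \frac{47321}{10}$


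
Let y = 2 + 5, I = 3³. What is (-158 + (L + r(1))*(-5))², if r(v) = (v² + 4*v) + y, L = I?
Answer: 124609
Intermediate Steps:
I = 27
L = 27
y = 7
r(v) = 7 + v² + 4*v (r(v) = (v² + 4*v) + 7 = 7 + v² + 4*v)
(-158 + (L + r(1))*(-5))² = (-158 + (27 + (7 + 1² + 4*1))*(-5))² = (-158 + (27 + (7 + 1 + 4))*(-5))² = (-158 + (27 + 12)*(-5))² = (-158 + 39*(-5))² = (-158 - 195)² = (-353)² = 124609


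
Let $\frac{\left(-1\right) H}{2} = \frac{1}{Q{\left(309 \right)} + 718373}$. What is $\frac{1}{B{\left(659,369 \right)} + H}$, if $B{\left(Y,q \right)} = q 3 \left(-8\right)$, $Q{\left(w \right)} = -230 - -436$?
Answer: $- \frac{718579}{6363735626} \approx -0.00011292$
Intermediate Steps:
$Q{\left(w \right)} = 206$ ($Q{\left(w \right)} = -230 + 436 = 206$)
$B{\left(Y,q \right)} = - 24 q$ ($B{\left(Y,q \right)} = 3 q \left(-8\right) = - 24 q$)
$H = - \frac{2}{718579}$ ($H = - \frac{2}{206 + 718373} = - \frac{2}{718579} \approx -2.7833 \cdot 10^{-6}$)
$\frac{1}{B{\left(659,369 \right)} + H} = \frac{1}{\left(-24\right) 369 - \frac{2}{718579}} = \frac{1}{-8856 - \frac{2}{718579}} = \frac{1}{- \frac{6363735626}{718579}} = - \frac{718579}{6363735626}$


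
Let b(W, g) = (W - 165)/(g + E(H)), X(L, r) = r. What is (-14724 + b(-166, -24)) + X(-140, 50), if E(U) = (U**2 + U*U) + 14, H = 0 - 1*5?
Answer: -587291/40 ≈ -14682.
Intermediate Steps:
H = -5 (H = 0 - 5 = -5)
E(U) = 14 + 2*U**2 (E(U) = (U**2 + U**2) + 14 = 2*U**2 + 14 = 14 + 2*U**2)
b(W, g) = (-165 + W)/(64 + g) (b(W, g) = (W - 165)/(g + (14 + 2*(-5)**2)) = (-165 + W)/(g + (14 + 2*25)) = (-165 + W)/(g + (14 + 50)) = (-165 + W)/(g + 64) = (-165 + W)/(64 + g))
(-14724 + b(-166, -24)) + X(-140, 50) = (-14724 + (-165 - 166)/(64 - 24)) + 50 = (-14724 - 331/40) + 50 = -589291/40 + 50 = -587291/40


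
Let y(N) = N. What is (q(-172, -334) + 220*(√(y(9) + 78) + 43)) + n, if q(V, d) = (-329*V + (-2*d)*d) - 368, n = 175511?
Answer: 18079 + 220*√87 ≈ 20131.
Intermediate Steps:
q(V, d) = -368 - 329*V - 2*d² (q(V, d) = (-329*V - 2*d²) - 368 = -368 - 329*V - 2*d²)
(q(-172, -334) + 220*(√(y(9) + 78) + 43)) + n = ((-368 - 329*(-172) - 2*(-334)²) + 220*(√(9 + 78) + 43)) + 175511 = ((-368 + 56588 - 2*111556) + 220*(√87 + 43)) + 175511 = ((-368 + 56588 - 223112) + 220*(43 + √87)) + 175511 = (-166892 + (9460 + 220*√87)) + 175511 = (-157432 + 220*√87) + 175511 = 18079 + 220*√87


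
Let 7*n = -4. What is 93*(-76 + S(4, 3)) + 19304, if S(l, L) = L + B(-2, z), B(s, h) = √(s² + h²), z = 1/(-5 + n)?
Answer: 12515 + 31*√6133/13 ≈ 12702.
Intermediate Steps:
n = -4/7 (n = (⅐)*(-4) = -4/7 ≈ -0.57143)
z = -7/39 (z = 1/(-5 - 4/7) = 1/(-39/7) = -7/39 ≈ -0.17949)
B(s, h) = √(h² + s²)
S(l, L) = L + √6133/39 (S(l, L) = L + √((-7/39)² + (-2)²) = L + √(49/1521 + 4) = L + √(6133/1521) = L + √6133/39)
93*(-76 + S(4, 3)) + 19304 = 93*(-76 + (3 + √6133/39)) + 19304 = 93*(-73 + √6133/39) + 19304 = (-6789 + 31*√6133/13) + 19304 = 12515 + 31*√6133/13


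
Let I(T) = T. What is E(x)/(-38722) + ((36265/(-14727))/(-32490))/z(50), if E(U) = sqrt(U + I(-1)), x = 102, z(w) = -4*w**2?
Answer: -7253/956960460000 - sqrt(101)/38722 ≈ -0.00025955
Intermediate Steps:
E(U) = sqrt(-1 + U) (E(U) = sqrt(U - 1) = sqrt(-1 + U))
E(x)/(-38722) + ((36265/(-14727))/(-32490))/z(50) = sqrt(-1 + 102)/(-38722) + ((36265/(-14727))/(-32490))/((-4*50**2)) = sqrt(101)*(-1/38722) + ((36265*(-1/14727))*(-1/32490))/((-4*2500)) = -sqrt(101)/38722 - 36265/14727*(-1/32490)/(-10000) = -sqrt(101)/38722 + (7253/95696046)*(-1/10000) = -sqrt(101)/38722 - 7253/956960460000 = -7253/956960460000 - sqrt(101)/38722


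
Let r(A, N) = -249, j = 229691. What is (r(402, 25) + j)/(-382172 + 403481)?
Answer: 229442/21309 ≈ 10.767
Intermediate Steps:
(r(402, 25) + j)/(-382172 + 403481) = (-249 + 229691)/(-382172 + 403481) = 229442/21309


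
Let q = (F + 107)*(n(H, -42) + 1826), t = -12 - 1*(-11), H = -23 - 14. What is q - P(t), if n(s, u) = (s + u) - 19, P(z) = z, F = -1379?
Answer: -2198015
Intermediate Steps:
H = -37
t = -1 (t = -12 + 11 = -1)
n(s, u) = -19 + s + u
q = -2198016 (q = (-1379 + 107)*((-19 - 37 - 42) + 1826) = -1272*(-98 + 1826) = -1272*1728 = -2198016)
q - P(t) = -2198016 - 1*(-1) = -2198016 + 1 = -2198015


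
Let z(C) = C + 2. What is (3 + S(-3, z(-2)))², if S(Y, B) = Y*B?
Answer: 9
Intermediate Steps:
z(C) = 2 + C
S(Y, B) = B*Y
(3 + S(-3, z(-2)))² = (3 + (2 - 2)*(-3))² = (3 + 0*(-3))² = (3 + 0)² = 3² = 9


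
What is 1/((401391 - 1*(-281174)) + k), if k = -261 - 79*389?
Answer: 1/651573 ≈ 1.5347e-6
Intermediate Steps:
k = -30992 (k = -261 - 30731 = -30992)
1/((401391 - 1*(-281174)) + k) = 1/((401391 - 1*(-281174)) - 30992) = 1/((401391 + 281174) - 30992) = 1/(682565 - 30992) = 1/651573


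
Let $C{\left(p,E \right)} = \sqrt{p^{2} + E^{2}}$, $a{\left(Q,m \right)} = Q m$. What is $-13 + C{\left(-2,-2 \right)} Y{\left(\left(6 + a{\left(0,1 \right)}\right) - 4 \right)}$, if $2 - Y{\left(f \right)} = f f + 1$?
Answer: $-13 - 6 \sqrt{2} \approx -21.485$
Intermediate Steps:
$C{\left(p,E \right)} = \sqrt{E^{2} + p^{2}}$
$Y{\left(f \right)} = 1 - f^{2}$ ($Y{\left(f \right)} = 2 - \left(f f + 1\right) = 2 - \left(f^{2} + 1\right) = 2 - \left(1 + f^{2}\right) = 1 - f^{2}$)
$-13 + C{\left(-2,-2 \right)} Y{\left(\left(6 + a{\left(0,1 \right)}\right) - 4 \right)} = -13 + \sqrt{\left(-2\right)^{2} + \left(-2\right)^{2}} \left(1 - \left(\left(6 + 0 \cdot 1\right) - 4\right)^{2}\right) = -13 + \sqrt{4 + 4} \left(1 - \left(\left(6 + 0\right) - 4\right)^{2}\right) = -13 + \sqrt{8} \left(1 - \left(6 - 4\right)^{2}\right) = -13 + 2 \sqrt{2} \left(1 - 2^{2}\right) = -13 + 2 \sqrt{2} \left(1 - 4\right) = -13 + 2 \sqrt{2} \left(-3\right) = -13 - 6 \sqrt{2}$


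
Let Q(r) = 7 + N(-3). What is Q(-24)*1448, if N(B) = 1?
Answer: 11584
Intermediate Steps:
Q(r) = 8 (Q(r) = 7 + 1 = 8)
Q(-24)*1448 = 8*1448 = 11584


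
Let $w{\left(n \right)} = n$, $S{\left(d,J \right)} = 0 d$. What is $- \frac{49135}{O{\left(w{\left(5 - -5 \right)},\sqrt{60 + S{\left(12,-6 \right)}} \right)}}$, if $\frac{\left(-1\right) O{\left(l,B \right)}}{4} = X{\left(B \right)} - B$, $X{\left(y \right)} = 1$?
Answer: $- \frac{49135}{236} - \frac{49135 \sqrt{15}}{118} \approx -1820.9$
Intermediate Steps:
$S{\left(d,J \right)} = 0$
$O{\left(l,B \right)} = -4 + 4 B$ ($O{\left(l,B \right)} = - 4 \left(1 - B\right) = -4 + 4 B$)
$- \frac{49135}{O{\left(w{\left(5 - -5 \right)},\sqrt{60 + S{\left(12,-6 \right)}} \right)}} = - \frac{49135}{-4 + 4 \sqrt{60 + 0}} = - \frac{49135}{-4 + 4 \sqrt{60}} = - \frac{49135}{-4 + 4 \cdot 2 \sqrt{15}} = - \frac{49135}{-4 + 8 \sqrt{15}}$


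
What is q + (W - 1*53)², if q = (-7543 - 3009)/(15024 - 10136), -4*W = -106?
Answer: 1711023/2444 ≈ 700.09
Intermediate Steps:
W = 53/2 (W = -¼*(-106) = 53/2 ≈ 26.500)
q = -1319/611 (q = -10552/4888 = -10552*1/4888 = -1319/611 ≈ -2.1588)
q + (W - 1*53)² = -1319/611 + (53/2 - 1*53)² = -1319/611 + (53/2 - 53)² = -1319/611 + (-53/2)² = -1319/611 + 2809/4 = 1711023/2444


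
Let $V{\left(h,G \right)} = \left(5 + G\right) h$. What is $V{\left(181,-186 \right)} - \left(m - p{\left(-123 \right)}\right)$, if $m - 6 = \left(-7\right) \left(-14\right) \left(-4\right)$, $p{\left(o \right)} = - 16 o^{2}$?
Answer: $-274439$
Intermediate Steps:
$m = -386$ ($m = 6 + \left(-7\right) \left(-14\right) \left(-4\right) = 6 + 98 \left(-4\right) = 6 - 392 = -386$)
$V{\left(h,G \right)} = h \left(5 + G\right)$
$V{\left(181,-186 \right)} - \left(m - p{\left(-123 \right)}\right) = 181 \left(5 - 186\right) - \left(-386 - - 16 \left(-123\right)^{2}\right) = 181 \left(-181\right) - \left(-386 - \left(-16\right) 15129\right) = -32761 - \left(-386 - -242064\right) = -32761 - \left(-386 + 242064\right) = -32761 - 241678 = -274439$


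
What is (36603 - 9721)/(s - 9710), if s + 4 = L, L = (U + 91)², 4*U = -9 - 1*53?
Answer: -107528/16055 ≈ -6.6975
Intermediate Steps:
U = -31/2 (U = (-9 - 1*53)/4 = (-9 - 53)/4 = (¼)*(-62) = -31/2 ≈ -15.500)
L = 22801/4 (L = (-31/2 + 91)² = (151/2)² = 22801/4 ≈ 5700.3)
s = 22785/4 (s = -4 + 22801/4 = 22785/4 ≈ 5696.3)
(36603 - 9721)/(s - 9710) = (36603 - 9721)/(22785/4 - 9710) = 26882/(-16055/4) = 26882*(-4/16055) = -107528/16055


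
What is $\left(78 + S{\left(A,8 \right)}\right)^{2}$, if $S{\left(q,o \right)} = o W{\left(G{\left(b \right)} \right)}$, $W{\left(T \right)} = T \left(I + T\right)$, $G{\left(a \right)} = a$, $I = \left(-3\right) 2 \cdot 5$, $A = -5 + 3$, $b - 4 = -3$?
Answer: $23716$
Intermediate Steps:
$b = 1$ ($b = 4 - 3 = 1$)
$A = -2$
$I = -30$ ($I = \left(-6\right) 5 = -30$)
$W{\left(T \right)} = T \left(-30 + T\right)$
$S{\left(q,o \right)} = - 29 o$ ($S{\left(q,o \right)} = o 1 \left(-30 + 1\right) = o 1 \left(-29\right) = o \left(-29\right) = - 29 o$)
$\left(78 + S{\left(A,8 \right)}\right)^{2} = \left(78 - 232\right)^{2} = \left(-154\right)^{2} = 23716$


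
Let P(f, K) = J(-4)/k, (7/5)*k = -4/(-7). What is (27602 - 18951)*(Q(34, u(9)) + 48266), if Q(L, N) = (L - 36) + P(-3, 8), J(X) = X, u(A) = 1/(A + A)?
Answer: 2087235421/5 ≈ 4.1745e+8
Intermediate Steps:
k = 20/49 (k = 5*(-4/(-7))/7 = 5*(-4*(-⅐))/7 = (5/7)*(4/7) = 20/49 ≈ 0.40816)
u(A) = 1/(2*A)
P(f, K) = -49/5 (P(f, K) = -4/20/49 = -4*49/20 = -49/5)
Q(L, N) = -229/5 + L (Q(L, N) = (L - 36) - 49/5 = (-36 + L) - 49/5 = -229/5 + L)
(27602 - 18951)*(Q(34, u(9)) + 48266) = (27602 - 18951)*((-229/5 + 34) + 48266) = 8651*(-59/5 + 48266) = 8651*(241271/5) = 2087235421/5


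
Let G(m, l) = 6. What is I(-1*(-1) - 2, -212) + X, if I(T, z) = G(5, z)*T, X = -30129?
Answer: -30135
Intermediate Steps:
I(T, z) = 6*T
I(-1*(-1) - 2, -212) + X = 6*(-1*(-1) - 2) - 30129 = 6*(1 - 2) - 30129 = 6*(-1) - 30129 = -6 - 30129 = -30135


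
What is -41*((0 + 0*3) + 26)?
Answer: -1066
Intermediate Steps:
-41*((0 + 0*3) + 26) = -41*((0 + 0) + 26) = -41*(0 + 26) = -41*26 = -1066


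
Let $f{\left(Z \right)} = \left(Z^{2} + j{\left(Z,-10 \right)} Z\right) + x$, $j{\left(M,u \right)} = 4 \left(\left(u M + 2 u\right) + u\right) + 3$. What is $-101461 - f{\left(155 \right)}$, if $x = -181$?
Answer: $853830$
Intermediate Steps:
$j{\left(M,u \right)} = 3 + 12 u + 4 M u$ ($j{\left(M,u \right)} = 4 \left(\left(M u + 2 u\right) + u\right) + 3 = 4 \left(\left(2 u + M u\right) + u\right) + 3 = 4 \left(3 u + M u\right) + 3 = \left(12 u + 4 M u\right) + 3 = 3 + 12 u + 4 M u$)
$f{\left(Z \right)} = -181 + Z^{2} + Z \left(-117 - 40 Z\right)$ ($f{\left(Z \right)} = \left(Z^{2} + \left(3 + 12 \left(-10\right) + 4 Z \left(-10\right)\right) Z\right) - 181 = \left(Z^{2} + \left(3 - 120 - 40 Z\right) Z\right) - 181 = \left(Z^{2} + \left(-117 - 40 Z\right) Z\right) - 181 = \left(Z^{2} + Z \left(-117 - 40 Z\right)\right) - 181 = -181 + Z^{2} + Z \left(-117 - 40 Z\right)$)
$-101461 - f{\left(155 \right)} = -101461 - \left(-181 - 18135 - 39 \cdot 155^{2}\right) = -101461 - \left(-181 - 18135 - 936975\right) = -101461 - -955291 = -101461 + 955291 = 853830$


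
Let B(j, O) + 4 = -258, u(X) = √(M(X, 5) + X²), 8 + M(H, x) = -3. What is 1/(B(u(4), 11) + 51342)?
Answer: 1/51080 ≈ 1.9577e-5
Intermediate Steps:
M(H, x) = -11 (M(H, x) = -8 - 3 = -11)
u(X) = √(-11 + X²)
B(j, O) = -262 (B(j, O) = -4 - 258 = -262)
1/(B(u(4), 11) + 51342) = 1/(-262 + 51342) = 1/51080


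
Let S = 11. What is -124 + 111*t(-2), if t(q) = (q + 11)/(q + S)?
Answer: -13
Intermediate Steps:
t(q) = 1 (t(q) = (q + 11)/(q + 11) = (11 + q)/(11 + q) = 1)
-124 + 111*t(-2) = -124 + 111*1 = -124 + 111 = -13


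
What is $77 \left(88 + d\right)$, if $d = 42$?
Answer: $10010$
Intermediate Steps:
$77 \left(88 + d\right) = 77 \left(88 + 42\right) = 77 \cdot 130 = 10010$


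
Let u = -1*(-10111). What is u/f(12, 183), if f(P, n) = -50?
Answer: -10111/50 ≈ -202.22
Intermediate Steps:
u = 10111
u/f(12, 183) = 10111/(-50) = 10111*(-1/50) = -10111/50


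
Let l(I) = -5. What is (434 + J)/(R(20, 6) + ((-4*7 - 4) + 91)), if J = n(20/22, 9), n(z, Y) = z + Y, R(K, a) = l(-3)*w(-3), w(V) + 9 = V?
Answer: 4883/1309 ≈ 3.7303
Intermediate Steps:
w(V) = -9 + V
R(K, a) = 60 (R(K, a) = -5*(-9 - 3) = -5*(-12) = 60)
n(z, Y) = Y + z
J = 109/11 (J = 9 + 20/22 = 9 + 20*(1/22) = 9 + 10/11 = 109/11 ≈ 9.9091)
(434 + J)/(R(20, 6) + ((-4*7 - 4) + 91)) = (434 + 109/11)/(60 + ((-4*7 - 4) + 91)) = 4883/(11*(60 + ((-28 - 4) + 91))) = 4883/(11*(60 + (-32 + 91))) = 4883/(11*(60 + 59)) = (4883/11)/119 = (4883/11)*(1/119) = 4883/1309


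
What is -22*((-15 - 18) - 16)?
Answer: 1078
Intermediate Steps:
-22*((-15 - 18) - 16) = -22*(-33 - 16) = -22*(-49) = 1078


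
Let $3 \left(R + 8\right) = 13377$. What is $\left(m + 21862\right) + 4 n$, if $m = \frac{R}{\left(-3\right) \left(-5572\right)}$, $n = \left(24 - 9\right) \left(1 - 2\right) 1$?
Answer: $\frac{364446683}{16716} \approx 21802.0$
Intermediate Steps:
$R = 4451$ ($R = -8 + \frac{1}{3} \cdot 13377 = -8 + 4459 = 4451$)
$n = -15$ ($n = 15 \left(\left(-1\right) 1\right) = 15 \left(-1\right) = -15$)
$m = \frac{4451}{16716}$ ($m = \frac{4451}{\left(-3\right) \left(-5572\right)} = \frac{4451}{16716} \approx 0.26627$)
$\left(m + 21862\right) + 4 n = \left(\frac{4451}{16716} + 21862\right) + 4 \left(-15\right) = \frac{365449643}{16716} - 60 = \frac{364446683}{16716}$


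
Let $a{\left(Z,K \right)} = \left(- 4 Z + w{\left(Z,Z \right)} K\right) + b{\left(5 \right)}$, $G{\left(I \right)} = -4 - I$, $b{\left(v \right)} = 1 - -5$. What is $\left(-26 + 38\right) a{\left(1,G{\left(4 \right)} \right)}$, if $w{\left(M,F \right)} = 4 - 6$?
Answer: $216$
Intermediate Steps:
$b{\left(v \right)} = 6$ ($b{\left(v \right)} = 1 + 5 = 6$)
$w{\left(M,F \right)} = -2$ ($w{\left(M,F \right)} = 4 - 6 = -2$)
$a{\left(Z,K \right)} = 6 - 4 Z - 2 K$ ($a{\left(Z,K \right)} = \left(- 4 Z - 2 K\right) + 6 = 6 - 4 Z - 2 K$)
$\left(-26 + 38\right) a{\left(1,G{\left(4 \right)} \right)} = \left(-26 + 38\right) \left(6 - 4 - 2 \left(-4 - 4\right)\right) = 12 \left(6 - 4 - 2 \left(-4 - 4\right)\right) = 12 \left(6 - 4 - -16\right) = 12 \left(6 - 4 + 16\right) = 12 \cdot 18 = 216$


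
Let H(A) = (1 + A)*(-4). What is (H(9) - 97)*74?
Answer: -10138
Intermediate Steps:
H(A) = -4 - 4*A
(H(9) - 97)*74 = ((-4 - 4*9) - 97)*74 = ((-4 - 36) - 97)*74 = (-40 - 97)*74 = -137*74 = -10138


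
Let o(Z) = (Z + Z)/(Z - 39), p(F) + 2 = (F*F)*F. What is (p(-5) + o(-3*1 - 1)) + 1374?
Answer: 53629/43 ≈ 1247.2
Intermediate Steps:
p(F) = -2 + F**3 (p(F) = -2 + (F*F)*F = -2 + F**2*F = -2 + F**3)
o(Z) = 2*Z/(-39 + Z) (o(Z) = (2*Z)/(-39 + Z) = 2*Z/(-39 + Z))
(p(-5) + o(-3*1 - 1)) + 1374 = ((-2 + (-5)**3) + 2*(-3*1 - 1)/(-39 + (-3*1 - 1))) + 1374 = ((-2 - 125) + 2*(-3 - 1)/(-39 + (-3 - 1))) + 1374 = (-127 + 2*(-4)/(-39 - 4)) + 1374 = (-127 + 2*(-4)/(-43)) + 1374 = (-127 + 2*(-4)*(-1/43)) + 1374 = (-127 + 8/43) + 1374 = -5453/43 + 1374 = 53629/43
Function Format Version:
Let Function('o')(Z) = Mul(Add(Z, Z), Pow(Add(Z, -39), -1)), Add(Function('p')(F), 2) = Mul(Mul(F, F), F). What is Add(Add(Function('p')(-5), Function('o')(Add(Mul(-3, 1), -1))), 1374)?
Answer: Rational(53629, 43) ≈ 1247.2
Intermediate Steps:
Function('p')(F) = Add(-2, Pow(F, 3)) (Function('p')(F) = Add(-2, Mul(Mul(F, F), F)) = Add(-2, Mul(Pow(F, 2), F)) = Add(-2, Pow(F, 3)))
Function('o')(Z) = Mul(2, Z, Pow(Add(-39, Z), -1)) (Function('o')(Z) = Mul(Mul(2, Z), Pow(Add(-39, Z), -1)) = Mul(2, Z, Pow(Add(-39, Z), -1)))
Add(Add(Function('p')(-5), Function('o')(Add(Mul(-3, 1), -1))), 1374) = Add(Add(Add(-2, Pow(-5, 3)), Mul(2, Add(Mul(-3, 1), -1), Pow(Add(-39, Add(Mul(-3, 1), -1)), -1))), 1374) = Add(Add(Add(-2, -125), Mul(2, Add(-3, -1), Pow(Add(-39, Add(-3, -1)), -1))), 1374) = Add(Add(-127, Mul(2, -4, Pow(Add(-39, -4), -1))), 1374) = Add(Add(-127, Mul(2, -4, Pow(-43, -1))), 1374) = Add(Add(-127, Mul(2, -4, Rational(-1, 43))), 1374) = Add(Add(-127, Rational(8, 43)), 1374) = Add(Rational(-5453, 43), 1374) = Rational(53629, 43)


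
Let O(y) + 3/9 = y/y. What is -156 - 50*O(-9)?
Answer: -568/3 ≈ -189.33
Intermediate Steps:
O(y) = ⅔ (O(y) = -⅓ + y/y = -⅓ + 1 = ⅔)
-156 - 50*O(-9) = -156 - 50*⅔ = -156 - 100/3 = -568/3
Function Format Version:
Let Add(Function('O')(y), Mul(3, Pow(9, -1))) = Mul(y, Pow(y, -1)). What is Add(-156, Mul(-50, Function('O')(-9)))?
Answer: Rational(-568, 3) ≈ -189.33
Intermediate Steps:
Function('O')(y) = Rational(2, 3) (Function('O')(y) = Add(Rational(-1, 3), Mul(y, Pow(y, -1))) = Add(Rational(-1, 3), 1) = Rational(2, 3))
Add(-156, Mul(-50, Function('O')(-9))) = Add(-156, Mul(-50, Rational(2, 3))) = Add(-156, Rational(-100, 3)) = Rational(-568, 3)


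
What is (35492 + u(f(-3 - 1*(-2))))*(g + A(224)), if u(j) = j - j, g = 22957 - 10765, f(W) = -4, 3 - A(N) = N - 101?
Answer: 428459424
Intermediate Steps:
A(N) = 104 - N (A(N) = 3 - (N - 101) = 3 - (-101 + N) = 3 + (101 - N) = 104 - N)
g = 12192
u(j) = 0
(35492 + u(f(-3 - 1*(-2))))*(g + A(224)) = (35492 + 0)*(12192 + (104 - 1*224)) = 35492*(12192 + (104 - 224)) = 35492*(12192 - 120) = 35492*12072 = 428459424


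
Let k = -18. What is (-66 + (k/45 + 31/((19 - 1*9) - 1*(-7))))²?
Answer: 30129121/7225 ≈ 4170.1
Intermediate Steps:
(-66 + (k/45 + 31/((19 - 1*9) - 1*(-7))))² = (-66 + (-18/45 + 31/((19 - 1*9) - 1*(-7))))² = (-66 + (-18*1/45 + 31/((19 - 9) + 7)))² = (-66 + (-⅖ + 31/(10 + 7)))² = (-66 + (-⅖ + 31/17))² = (-66 + 121/85)² = (-5489/85)² = 30129121/7225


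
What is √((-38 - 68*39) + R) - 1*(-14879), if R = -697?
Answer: 14879 + I*√3387 ≈ 14879.0 + 58.198*I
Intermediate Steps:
√((-38 - 68*39) + R) - 1*(-14879) = √((-38 - 68*39) - 697) - 1*(-14879) = √((-38 - 2652) - 697) + 14879 = √(-2690 - 697) + 14879 = √(-3387) + 14879 = I*√3387 + 14879 = 14879 + I*√3387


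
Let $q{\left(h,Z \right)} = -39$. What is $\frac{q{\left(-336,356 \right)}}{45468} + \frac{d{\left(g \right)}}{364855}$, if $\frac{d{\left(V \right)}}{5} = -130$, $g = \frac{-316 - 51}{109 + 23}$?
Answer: $- \frac{2918903}{1105948476} \approx -0.0026393$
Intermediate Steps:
$g = - \frac{367}{132} \approx -2.7803$
$d{\left(V \right)} = -650$ ($d{\left(V \right)} = 5 \left(-130\right) = -650$)
$\frac{q{\left(-336,356 \right)}}{45468} + \frac{d{\left(g \right)}}{364855} = - \frac{39}{45468} - \frac{650}{364855} = \left(-39\right) \frac{1}{45468} - \frac{130}{72971} = - \frac{13}{15156} - \frac{130}{72971} = - \frac{2918903}{1105948476}$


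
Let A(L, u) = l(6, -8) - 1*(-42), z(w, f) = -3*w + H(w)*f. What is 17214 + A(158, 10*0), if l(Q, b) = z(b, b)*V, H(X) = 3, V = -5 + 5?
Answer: 17256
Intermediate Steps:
V = 0
z(w, f) = -3*w + 3*f
l(Q, b) = 0 (l(Q, b) = (-3*b + 3*b)*0 = 0*0 = 0)
A(L, u) = 42 (A(L, u) = 0 - 1*(-42) = 0 + 42 = 42)
17214 + A(158, 10*0) = 17214 + 42 = 17256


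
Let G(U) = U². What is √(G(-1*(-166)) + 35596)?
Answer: 4*√3947 ≈ 251.30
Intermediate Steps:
√(G(-1*(-166)) + 35596) = √((-1*(-166))² + 35596) = √(166² + 35596) = √(27556 + 35596) = √63152 = 4*√3947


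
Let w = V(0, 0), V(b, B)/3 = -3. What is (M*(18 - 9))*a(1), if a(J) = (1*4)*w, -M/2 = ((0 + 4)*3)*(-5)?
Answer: -38880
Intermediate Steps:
V(b, B) = -9 (V(b, B) = 3*(-3) = -9)
w = -9
M = 120 (M = -2*(0 + 4)*3*(-5) = -2*4*3*(-5) = -24*(-5) = -2*(-60) = 120)
a(J) = -36 (a(J) = (1*4)*(-9) = 4*(-9) = -36)
(M*(18 - 9))*a(1) = (120*(18 - 9))*(-36) = (120*9)*(-36) = 1080*(-36) = -38880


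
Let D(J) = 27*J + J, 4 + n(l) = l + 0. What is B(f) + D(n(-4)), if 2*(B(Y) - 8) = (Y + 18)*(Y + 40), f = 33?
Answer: 3291/2 ≈ 1645.5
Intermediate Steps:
n(l) = -4 + l (n(l) = -4 + (l + 0) = -4 + l)
D(J) = 28*J
B(Y) = 8 + (18 + Y)*(40 + Y)/2 (B(Y) = 8 + ((Y + 18)*(Y + 40))/2 = 8 + ((18 + Y)*(40 + Y))/2 = 8 + (18 + Y)*(40 + Y)/2)
B(f) + D(n(-4)) = (368 + (½)*33² + 29*33) + 28*(-4 - 4) = (368 + (½)*1089 + 957) + 28*(-8) = (368 + 1089/2 + 957) - 224 = 3739/2 - 224 = 3291/2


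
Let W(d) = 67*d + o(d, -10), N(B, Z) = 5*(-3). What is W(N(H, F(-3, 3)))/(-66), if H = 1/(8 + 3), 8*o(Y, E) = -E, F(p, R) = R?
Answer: 365/24 ≈ 15.208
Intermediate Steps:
o(Y, E) = -E/8 (o(Y, E) = (-E)/8 = -E/8)
H = 1/11 ≈ 0.090909
N(B, Z) = -15
W(d) = 5/4 + 67*d (W(d) = 67*d - 1/8*(-10) = 67*d + 5/4 = 5/4 + 67*d)
W(N(H, F(-3, 3)))/(-66) = (5/4 + 67*(-15))/(-66) = (5/4 - 1005)*(-1/66) = -4015/4*(-1/66) = 365/24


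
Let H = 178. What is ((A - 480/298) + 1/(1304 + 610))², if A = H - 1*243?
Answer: 360859451682601/81331054596 ≈ 4436.9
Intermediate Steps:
A = -65 (A = 178 - 1*243 = 178 - 243 = -65)
((A - 480/298) + 1/(1304 + 610))² = ((-65 - 480/298) + 1/(1304 + 610))² = ((-65 - 480*1/298) + 1/1914)² = ((-65 - 240/149) + 1/1914)² = (-9925/149 + 1/1914)² = (-18996301/285186)² = 360859451682601/81331054596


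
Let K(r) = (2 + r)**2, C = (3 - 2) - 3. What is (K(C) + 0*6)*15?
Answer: 0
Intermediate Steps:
C = -2 (C = 1 - 3 = -2)
(K(C) + 0*6)*15 = ((2 - 2)**2 + 0*6)*15 = (0**2 + 0)*15 = (0 + 0)*15 = 0*15 = 0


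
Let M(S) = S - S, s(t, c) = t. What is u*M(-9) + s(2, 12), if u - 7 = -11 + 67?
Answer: 2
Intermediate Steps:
M(S) = 0
u = 63 (u = 7 + (-11 + 67) = 7 + 56 = 63)
u*M(-9) + s(2, 12) = 63*0 + 2 = 0 + 2 = 2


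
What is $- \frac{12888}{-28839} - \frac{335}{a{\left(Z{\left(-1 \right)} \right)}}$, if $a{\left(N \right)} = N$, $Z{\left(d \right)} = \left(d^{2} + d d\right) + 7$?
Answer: $- \frac{3181691}{86517} \approx -36.775$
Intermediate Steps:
$Z{\left(d \right)} = 7 + 2 d^{2}$ ($Z{\left(d \right)} = \left(d^{2} + d^{2}\right) + 7 = 2 d^{2} + 7 = 7 + 2 d^{2}$)
$- \frac{12888}{-28839} - \frac{335}{a{\left(Z{\left(-1 \right)} \right)}} = - \frac{12888}{-28839} - \frac{335}{7 + 2 \left(-1\right)^{2}} = \left(-12888\right) \left(- \frac{1}{28839}\right) - \frac{335}{7 + 2 \cdot 1} = \frac{4296}{9613} - \frac{335}{7 + 2} = \frac{4296}{9613} - \frac{335}{9} = - \frac{3181691}{86517}$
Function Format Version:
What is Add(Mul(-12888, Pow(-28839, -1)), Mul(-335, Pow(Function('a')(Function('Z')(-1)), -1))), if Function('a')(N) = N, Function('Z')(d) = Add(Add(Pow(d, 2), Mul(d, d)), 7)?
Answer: Rational(-3181691, 86517) ≈ -36.775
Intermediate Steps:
Function('Z')(d) = Add(7, Mul(2, Pow(d, 2))) (Function('Z')(d) = Add(Add(Pow(d, 2), Pow(d, 2)), 7) = Add(Mul(2, Pow(d, 2)), 7) = Add(7, Mul(2, Pow(d, 2))))
Add(Mul(-12888, Pow(-28839, -1)), Mul(-335, Pow(Function('a')(Function('Z')(-1)), -1))) = Add(Mul(-12888, Pow(-28839, -1)), Mul(-335, Pow(Add(7, Mul(2, Pow(-1, 2))), -1))) = Add(Mul(-12888, Rational(-1, 28839)), Mul(-335, Pow(Add(7, Mul(2, 1)), -1))) = Add(Rational(4296, 9613), Mul(-335, Pow(Add(7, 2), -1))) = Add(Rational(4296, 9613), Mul(-335, Pow(9, -1))) = Add(Rational(4296, 9613), Mul(-335, Rational(1, 9))) = Add(Rational(4296, 9613), Rational(-335, 9)) = Rational(-3181691, 86517)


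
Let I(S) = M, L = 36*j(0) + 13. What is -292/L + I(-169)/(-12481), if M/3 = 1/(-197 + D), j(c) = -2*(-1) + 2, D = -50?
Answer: -900179173/484000699 ≈ -1.8599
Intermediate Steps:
j(c) = 4 (j(c) = 2 + 2 = 4)
M = -3/247 (M = 3/(-197 - 50) = 3/(-247) = 3*(-1/247) = -3/247 ≈ -0.012146)
L = 157 (L = 36*4 + 13 = 144 + 13 = 157)
I(S) = -3/247
-292/L + I(-169)/(-12481) = -292/157 - 3/247/(-12481) = -292*1/157 - 3/247*(-1/12481) = -292/157 + 3/3082807 = -900179173/484000699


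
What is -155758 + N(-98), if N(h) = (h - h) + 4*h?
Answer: -156150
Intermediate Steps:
N(h) = 4*h (N(h) = 0 + 4*h = 4*h)
-155758 + N(-98) = -155758 + 4*(-98) = -155758 - 392 = -156150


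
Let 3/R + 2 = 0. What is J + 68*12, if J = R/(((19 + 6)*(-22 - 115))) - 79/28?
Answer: 77983867/95900 ≈ 813.18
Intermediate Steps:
R = -3/2 (R = 3/(-2 + 0) = 3/(-2) = 3*(-1/2) = -3/2 ≈ -1.5000)
J = -270533/95900 (J = -3*1/((-22 - 115)*(19 + 6))/2 - 79/28 = -3/(2*(25*(-137))) - 79*1/28 = -3/2/(-3425) - 79/28 = -3/2*(-1/3425) - 79/28 = 3/6850 - 79/28 = -270533/95900 ≈ -2.8210)
J + 68*12 = -270533/95900 + 68*12 = -270533/95900 + 816 = 77983867/95900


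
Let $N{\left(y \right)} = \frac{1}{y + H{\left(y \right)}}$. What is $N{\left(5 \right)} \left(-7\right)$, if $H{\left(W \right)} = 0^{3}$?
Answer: $- \frac{7}{5} \approx -1.4$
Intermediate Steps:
$H{\left(W \right)} = 0$
$N{\left(y \right)} = \frac{1}{y}$ ($N{\left(y \right)} = \frac{1}{y + 0} = \frac{1}{y}$)
$N{\left(5 \right)} \left(-7\right) = \frac{1}{5} \left(-7\right) = - \frac{7}{5}$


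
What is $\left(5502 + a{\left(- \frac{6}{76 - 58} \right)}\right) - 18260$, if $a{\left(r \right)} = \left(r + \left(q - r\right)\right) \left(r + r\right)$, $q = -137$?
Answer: $- \frac{38000}{3} \approx -12667.0$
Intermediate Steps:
$a{\left(r \right)} = - 274 r$ ($a{\left(r \right)} = \left(r - \left(137 + r\right)\right) \left(r + r\right) = - 137 \cdot 2 r = - 274 r$)
$\left(5502 + a{\left(- \frac{6}{76 - 58} \right)}\right) - 18260 = \left(5502 - 274 \left(- \frac{6}{76 - 58}\right)\right) - 18260 = \left(5502 - 274 \left(- \frac{6}{18}\right)\right) - 18260 = \left(5502 - 274 \left(\left(-6\right) \frac{1}{18}\right)\right) - 18260 = \left(5502 - - \frac{274}{3}\right) - 18260 = \left(5502 + \frac{274}{3}\right) - 18260 = \frac{16780}{3} - 18260 = - \frac{38000}{3}$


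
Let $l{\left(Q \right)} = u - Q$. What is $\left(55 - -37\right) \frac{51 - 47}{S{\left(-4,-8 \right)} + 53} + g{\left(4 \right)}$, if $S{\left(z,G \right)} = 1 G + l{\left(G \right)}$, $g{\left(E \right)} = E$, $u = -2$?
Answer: $\frac{572}{51} \approx 11.216$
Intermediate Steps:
$l{\left(Q \right)} = -2 - Q$
$S{\left(z,G \right)} = -2$ ($S{\left(z,G \right)} = 1 G - \left(2 + G\right) = G - \left(2 + G\right) = -2$)
$\left(55 - -37\right) \frac{51 - 47}{S{\left(-4,-8 \right)} + 53} + g{\left(4 \right)} = \left(55 - -37\right) \frac{51 - 47}{-2 + 53} + 4 = \left(55 + 37\right) \frac{4}{51} + 4 = 92 \cdot 4 \cdot \frac{1}{51} + 4 = 92 \cdot \frac{4}{51} + 4 = \frac{368}{51} + 4 = \frac{572}{51}$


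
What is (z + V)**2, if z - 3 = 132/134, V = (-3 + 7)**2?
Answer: 1792921/4489 ≈ 399.40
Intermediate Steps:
V = 16 (V = 4**2 = 16)
z = 267/67 (z = 3 + 132/134 = 3 + 132*(1/134) = 3 + 66/67 = 267/67 ≈ 3.9851)
(z + V)**2 = (267/67 + 16)**2 = (1339/67)**2 = 1792921/4489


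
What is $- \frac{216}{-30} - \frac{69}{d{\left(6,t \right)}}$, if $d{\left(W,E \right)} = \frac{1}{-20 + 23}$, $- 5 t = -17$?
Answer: $- \frac{999}{5} \approx -199.8$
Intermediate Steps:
$t = \frac{17}{5}$ ($t = \left(- \frac{1}{5}\right) \left(-17\right) = \frac{17}{5} \approx 3.4$)
$d{\left(W,E \right)} = \frac{1}{3}$
$- \frac{216}{-30} - \frac{69}{d{\left(6,t \right)}} = - \frac{216}{-30} - 69 \frac{1}{\frac{1}{3}} = \left(-216\right) \left(- \frac{1}{30}\right) - 207 = \frac{36}{5} - 207 = - \frac{999}{5}$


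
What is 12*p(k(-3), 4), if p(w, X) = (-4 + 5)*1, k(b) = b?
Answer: 12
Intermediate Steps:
p(w, X) = 1 (p(w, X) = 1*1 = 1)
12*p(k(-3), 4) = 12*1 = 12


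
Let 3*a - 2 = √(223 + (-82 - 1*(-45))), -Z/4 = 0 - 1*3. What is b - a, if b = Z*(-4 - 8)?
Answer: -434/3 - √186/3 ≈ -149.21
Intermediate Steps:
Z = 12 (Z = -4*(0 - 1*3) = -4*(0 - 3) = -4*(-3) = 12)
a = ⅔ + √186/3 (a = ⅔ + √(223 + (-82 - 1*(-45)))/3 = ⅔ + √(223 + (-82 + 45))/3 = ⅔ + √(223 - 37)/3 = ⅔ + √186/3 ≈ 5.2127)
b = -144 (b = 12*(-4 - 8) = 12*(-12) = -144)
b - a = -144 - (⅔ + √186/3) = -144 + (-⅔ - √186/3) = -434/3 - √186/3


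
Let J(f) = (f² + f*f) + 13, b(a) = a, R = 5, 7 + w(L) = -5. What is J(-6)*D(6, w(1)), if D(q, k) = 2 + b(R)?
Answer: 595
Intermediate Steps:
w(L) = -12 (w(L) = -7 - 5 = -12)
J(f) = 13 + 2*f² (J(f) = (f² + f²) + 13 = 2*f² + 13 = 13 + 2*f²)
D(q, k) = 7 (D(q, k) = 2 + 5 = 7)
J(-6)*D(6, w(1)) = (13 + 2*(-6)²)*7 = (13 + 2*36)*7 = (13 + 72)*7 = 85*7 = 595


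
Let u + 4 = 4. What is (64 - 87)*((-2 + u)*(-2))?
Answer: -92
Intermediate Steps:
u = 0 (u = -4 + 4 = 0)
(64 - 87)*((-2 + u)*(-2)) = (64 - 87)*((-2 + 0)*(-2)) = -(-46)*(-2) = -23*4 = -92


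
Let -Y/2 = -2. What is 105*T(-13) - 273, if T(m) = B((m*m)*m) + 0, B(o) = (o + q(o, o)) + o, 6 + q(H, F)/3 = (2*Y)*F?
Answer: -5999973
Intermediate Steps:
Y = 4 (Y = -2*(-2) = 4)
q(H, F) = -18 + 24*F (q(H, F) = -18 + 3*((2*4)*F) = -18 + 3*(8*F) = -18 + 24*F)
B(o) = -18 + 26*o (B(o) = (o + (-18 + 24*o)) + o = (-18 + 25*o) + o = -18 + 26*o)
T(m) = -18 + 26*m**3 (T(m) = (-18 + 26*((m*m)*m)) + 0 = (-18 + 26*(m**2*m)) + 0 = (-18 + 26*m**3) + 0 = -18 + 26*m**3)
105*T(-13) - 273 = 105*(-18 + 26*(-13)**3) - 273 = 105*(-18 + 26*(-2197)) - 273 = 105*(-18 - 57122) - 273 = 105*(-57140) - 273 = -5999700 - 273 = -5999973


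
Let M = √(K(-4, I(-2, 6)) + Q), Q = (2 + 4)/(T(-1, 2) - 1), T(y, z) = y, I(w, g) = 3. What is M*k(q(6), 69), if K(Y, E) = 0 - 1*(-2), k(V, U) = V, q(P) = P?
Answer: 6*I ≈ 6.0*I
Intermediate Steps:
K(Y, E) = 2 (K(Y, E) = 0 + 2 = 2)
Q = -3 (Q = (2 + 4)/(-1 - 1) = 6/(-2) = 6*(-½) = -3)
M = I (M = √(2 - 3) = √(-1) = I ≈ 1.0*I)
M*k(q(6), 69) = I*6 = 6*I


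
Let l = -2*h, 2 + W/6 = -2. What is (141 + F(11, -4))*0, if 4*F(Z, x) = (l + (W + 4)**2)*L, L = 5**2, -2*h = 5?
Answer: 0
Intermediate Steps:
h = -5/2 (h = -1/2*5 = -5/2 ≈ -2.5000)
W = -24 (W = -12 + 6*(-2) = -12 - 12 = -24)
L = 25
l = 5 (l = -2*(-5/2) = 5)
F(Z, x) = 10125/4 (F(Z, x) = ((5 + (-24 + 4)**2)*25)/4 = ((5 + (-20)**2)*25)/4 = ((5 + 400)*25)/4 = (405*25)/4 = (1/4)*10125 = 10125/4)
(141 + F(11, -4))*0 = (141 + 10125/4)*0 = (10689/4)*0 = 0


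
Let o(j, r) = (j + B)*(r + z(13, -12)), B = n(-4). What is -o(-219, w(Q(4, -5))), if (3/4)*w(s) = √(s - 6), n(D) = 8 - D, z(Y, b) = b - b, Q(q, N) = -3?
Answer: 828*I ≈ 828.0*I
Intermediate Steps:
z(Y, b) = 0
B = 12 (B = 8 - 1*(-4) = 8 + 4 = 12)
w(s) = 4*√(-6 + s)/3 (w(s) = 4*√(s - 6)/3 = 4*√(-6 + s)/3)
o(j, r) = r*(12 + j) (o(j, r) = (j + 12)*(r + 0) = (12 + j)*r = r*(12 + j))
-o(-219, w(Q(4, -5))) = -4*√(-6 - 3)/3*(12 - 219) = -4*√(-9)/3*(-207) = -4*(3*I)/3*(-207) = -4*I*(-207) = -(-828)*I = 828*I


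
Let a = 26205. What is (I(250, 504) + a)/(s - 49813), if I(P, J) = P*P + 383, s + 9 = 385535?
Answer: 89088/335713 ≈ 0.26537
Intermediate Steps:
s = 385526 (s = -9 + 385535 = 385526)
I(P, J) = 383 + P**2 (I(P, J) = P**2 + 383 = 383 + P**2)
(I(250, 504) + a)/(s - 49813) = ((383 + 250**2) + 26205)/(385526 - 49813) = ((383 + 62500) + 26205)/335713 = (62883 + 26205)*(1/335713) = 89088*(1/335713) = 89088/335713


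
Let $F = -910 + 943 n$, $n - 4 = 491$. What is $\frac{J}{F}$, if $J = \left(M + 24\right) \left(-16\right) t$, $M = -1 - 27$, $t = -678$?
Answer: $- \frac{43392}{465875} \approx -0.093141$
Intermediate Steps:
$n = 495$ ($n = 4 + 491 = 495$)
$M = -28$
$F = 465875$ ($F = -910 + 943 \cdot 495 = -910 + 466785 = 465875$)
$J = -43392$ ($J = \left(-28 + 24\right) \left(-16\right) \left(-678\right) = \left(-4\right) \left(-16\right) \left(-678\right) = 64 \left(-678\right) = -43392$)
$\frac{J}{F} = - \frac{43392}{465875}$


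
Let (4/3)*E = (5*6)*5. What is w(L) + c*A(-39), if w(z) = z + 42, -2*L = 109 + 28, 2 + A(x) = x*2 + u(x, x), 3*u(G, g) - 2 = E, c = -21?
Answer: 852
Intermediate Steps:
E = 225/2 (E = 3*((5*6)*5)/4 = 3*(30*5)/4 = (¾)*150 = 225/2 ≈ 112.50)
u(G, g) = 229/6 (u(G, g) = ⅔ + (⅓)*(225/2) = ⅔ + 75/2 = 229/6)
A(x) = 217/6 + 2*x (A(x) = -2 + (x*2 + 229/6) = -2 + (2*x + 229/6) = -2 + (229/6 + 2*x) = 217/6 + 2*x)
L = -137/2 (L = -(109 + 28)/2 = -½*137 = -137/2 ≈ -68.500)
w(z) = 42 + z
w(L) + c*A(-39) = (42 - 137/2) - 21*(217/6 + 2*(-39)) = -53/2 - 21*(217/6 - 78) = -53/2 - 21*(-251/6) = -53/2 + 1757/2 = 852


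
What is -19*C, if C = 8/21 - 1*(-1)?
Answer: -551/21 ≈ -26.238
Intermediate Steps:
C = 29/21 (C = 8*(1/21) + 1 = 8/21 + 1 = 29/21 ≈ 1.3810)
-19*C = -19*29/21 = -551/21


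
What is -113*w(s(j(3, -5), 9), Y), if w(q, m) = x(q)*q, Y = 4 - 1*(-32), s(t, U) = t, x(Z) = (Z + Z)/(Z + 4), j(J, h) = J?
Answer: -2034/7 ≈ -290.57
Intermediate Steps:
x(Z) = 2*Z/(4 + Z) (x(Z) = (2*Z)/(4 + Z) = 2*Z/(4 + Z))
Y = 36 (Y = 4 + 32 = 36)
w(q, m) = 2*q**2/(4 + q) (w(q, m) = (2*q/(4 + q))*q = 2*q**2/(4 + q))
-113*w(s(j(3, -5), 9), Y) = -226*3**2/(4 + 3) = -226*9/7 = -113*18/7 = -2034/7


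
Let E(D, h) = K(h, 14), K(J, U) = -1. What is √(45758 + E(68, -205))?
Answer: √45757 ≈ 213.91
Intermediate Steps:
E(D, h) = -1
√(45758 + E(68, -205)) = √(45758 - 1) = √45757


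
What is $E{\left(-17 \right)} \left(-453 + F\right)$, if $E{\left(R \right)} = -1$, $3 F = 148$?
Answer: $\frac{1211}{3} \approx 403.67$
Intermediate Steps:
$F = \frac{148}{3}$ ($F = \frac{1}{3} \cdot 148 = \frac{148}{3} \approx 49.333$)
$E{\left(-17 \right)} \left(-453 + F\right) = - (-453 + \frac{148}{3}) = \left(-1\right) \left(- \frac{1211}{3}\right) = \frac{1211}{3}$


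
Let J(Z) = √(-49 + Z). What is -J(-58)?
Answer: -I*√107 ≈ -10.344*I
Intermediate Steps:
-J(-58) = -√(-49 - 58) = -√(-107) = -I*√107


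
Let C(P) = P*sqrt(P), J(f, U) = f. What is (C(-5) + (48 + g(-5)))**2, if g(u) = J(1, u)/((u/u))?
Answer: 2276 - 490*I*sqrt(5) ≈ 2276.0 - 1095.7*I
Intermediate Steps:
C(P) = P**(3/2)
g(u) = 1 (g(u) = 1/(u/u) = 1/1 = 1*1 = 1)
(C(-5) + (48 + g(-5)))**2 = ((-5)**(3/2) + (48 + 1))**2 = (-5*I*sqrt(5) + 49)**2 = (49 - 5*I*sqrt(5))**2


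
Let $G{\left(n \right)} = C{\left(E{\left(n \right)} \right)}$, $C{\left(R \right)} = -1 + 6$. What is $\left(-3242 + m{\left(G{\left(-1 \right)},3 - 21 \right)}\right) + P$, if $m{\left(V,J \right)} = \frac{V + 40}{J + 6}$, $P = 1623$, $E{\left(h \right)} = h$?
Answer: $- \frac{6491}{4} \approx -1622.8$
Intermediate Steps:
$C{\left(R \right)} = 5$
$G{\left(n \right)} = 5$
$m{\left(V,J \right)} = \frac{40 + V}{6 + J}$
$\left(-3242 + m{\left(G{\left(-1 \right)},3 - 21 \right)}\right) + P = \left(-3242 + \frac{40 + 5}{6 + \left(3 - 21\right)}\right) + 1623 = \left(-3242 + \frac{1}{6 - 18} \cdot 45\right) + 1623 = \left(-3242 + \frac{1}{-12} \cdot 45\right) + 1623 = \left(-3242 - \frac{15}{4}\right) + 1623 = - \frac{12983}{4} + 1623 = - \frac{6491}{4}$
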